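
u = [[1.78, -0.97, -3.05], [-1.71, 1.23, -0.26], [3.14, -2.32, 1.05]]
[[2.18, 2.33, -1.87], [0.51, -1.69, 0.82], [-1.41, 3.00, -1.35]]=u @ [[-0.12, 0.97, 0.12], [0.08, -0.06, 0.92], [-0.81, -0.18, 0.39]]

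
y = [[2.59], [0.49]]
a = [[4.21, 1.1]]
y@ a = [[10.90, 2.85], [2.06, 0.54]]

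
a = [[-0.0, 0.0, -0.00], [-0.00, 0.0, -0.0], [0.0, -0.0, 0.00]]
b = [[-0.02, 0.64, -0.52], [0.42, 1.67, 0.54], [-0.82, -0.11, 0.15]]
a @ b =[[0.00, 0.0, 0.0],[0.00, 0.00, 0.0],[0.00, 0.00, 0.00]]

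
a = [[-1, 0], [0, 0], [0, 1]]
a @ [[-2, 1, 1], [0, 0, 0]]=[[2, -1, -1], [0, 0, 0], [0, 0, 0]]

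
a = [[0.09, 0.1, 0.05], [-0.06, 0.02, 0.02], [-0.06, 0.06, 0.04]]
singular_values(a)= [0.15, 0.11, 0.0]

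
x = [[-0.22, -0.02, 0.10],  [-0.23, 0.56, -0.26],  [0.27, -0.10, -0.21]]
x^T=[[-0.22,-0.23,0.27], [-0.02,0.56,-0.10], [0.10,-0.26,-0.21]]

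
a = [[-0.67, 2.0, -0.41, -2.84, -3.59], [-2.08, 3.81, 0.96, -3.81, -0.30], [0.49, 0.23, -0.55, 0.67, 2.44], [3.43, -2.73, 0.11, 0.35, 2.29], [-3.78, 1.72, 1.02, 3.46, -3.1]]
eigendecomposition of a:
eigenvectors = [[(-0.28+0j), (0.54-0.32j), (0.54+0.32j), -0.13+0.00j, (0.66+0j)],[0.04+0.00j, (0.68+0j), (0.68-0j), -0.41+0.00j, (0.69+0j)],[0.30+0.00j, -0.03+0.07j, -0.03-0.07j, (0.85+0j), 0.19+0.00j],[0.42+0.00j, (-0.21-0.1j), (-0.21+0.1j), -0.26+0.00j, (0.18+0j)],[(-0.81+0j), (-0.21+0.19j), -0.21-0.19j, -0.14+0.00j, (-0.11+0j)]]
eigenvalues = [(-6.66+0j), (3.36+1.58j), (3.36-1.58j), (-1.35+0j), (1.13+0j)]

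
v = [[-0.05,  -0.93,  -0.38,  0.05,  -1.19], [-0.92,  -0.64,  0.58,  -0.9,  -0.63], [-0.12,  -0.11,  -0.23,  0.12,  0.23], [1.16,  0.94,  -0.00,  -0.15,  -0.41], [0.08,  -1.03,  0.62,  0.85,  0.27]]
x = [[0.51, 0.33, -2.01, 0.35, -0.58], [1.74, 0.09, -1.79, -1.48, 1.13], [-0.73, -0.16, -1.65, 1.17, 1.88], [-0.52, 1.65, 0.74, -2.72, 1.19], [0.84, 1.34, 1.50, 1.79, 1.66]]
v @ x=[[-2.39,-1.55,0.64,-1.35,-3.65], [-2.07,-2.78,0.43,2.62,-1.22], [0.05,0.49,1.25,-0.06,0.04], [1.96,-0.33,-4.74,-1.31,-0.47], [-2.42,1.6,1.69,0.45,1.41]]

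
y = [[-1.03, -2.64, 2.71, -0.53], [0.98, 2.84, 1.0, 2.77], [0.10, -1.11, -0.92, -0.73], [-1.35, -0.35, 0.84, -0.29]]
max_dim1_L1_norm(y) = 7.59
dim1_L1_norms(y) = [6.91, 7.59, 2.86, 2.83]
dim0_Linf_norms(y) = [1.35, 2.84, 2.71, 2.77]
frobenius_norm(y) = 6.22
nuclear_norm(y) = 9.90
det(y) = -5.69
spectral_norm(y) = 5.10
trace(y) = 0.60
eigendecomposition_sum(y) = [[0.21+0.00j, (-2.24+0j), -1.13+0.00j, -2.22-0.00j], [-0.16-0.00j, 1.71-0.00j, (0.87+0j), 1.70+0.00j], [0.08+0.00j, -0.85+0.00j, -0.43+0.00j, -0.84-0.00j], [(-0.07-0j), (0.69-0j), 0.35+0.00j, (0.68+0j)]] + [[-0.53+0.48j, -0.29+0.88j, 1.42+1.35j, (0.75+1.05j)], [0.43+0.33j, (0.69+0.1j), (0.81-1.24j), (0.68-0.7j)], [-0.09+0.10j, (-0.04+0.17j), 0.28+0.23j, (0.16+0.18j)], [(-0.44-0.33j), (-0.7-0.1j), (-0.83+1.26j), -0.69+0.71j]] + [[-0.53-0.48j, (-0.29-0.88j), (1.42-1.35j), 0.75-1.05j], [0.43-0.33j, 0.69-0.10j, 0.81+1.24j, (0.68+0.7j)], [(-0.09-0.1j), -0.04-0.17j, 0.28-0.23j, 0.16-0.18j], [(-0.44+0.33j), -0.70+0.10j, (-0.83-1.26j), -0.69-0.71j]] + [[(-0.19-0j), 0.17-0.00j, 1.01+0.00j, (0.19+0j)], [(0.28+0j), (-0.26+0j), (-1.49-0j), -0.28-0.00j], [0.20+0.00j, (-0.18+0j), -1.06-0.00j, -0.20-0.00j], [-0.40-0.00j, 0.37-0.00j, (2.14+0j), (0.41+0j)]]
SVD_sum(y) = [[-0.98, -2.47, 0.56, -1.58],  [1.17, 2.95, -0.67, 1.89],  [-0.33, -0.82, 0.19, -0.53],  [-0.31, -0.78, 0.18, -0.5]] + [[-0.39, 0.02, 2.12, 0.96], [-0.31, 0.02, 1.70, 0.77], [0.19, -0.01, -1.03, -0.47], [-0.14, 0.01, 0.77, 0.35]] + [[0.35, -0.19, 0.02, 0.09],[0.16, -0.09, 0.01, 0.04],[0.33, -0.18, 0.02, 0.09],[-0.85, 0.47, -0.06, -0.22]] + [[-0.0, -0.0, -0.00, 0.00], [-0.04, -0.04, -0.04, 0.07], [-0.09, -0.10, -0.1, 0.18], [-0.04, -0.05, -0.04, 0.08]]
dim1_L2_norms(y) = [3.96, 4.21, 1.62, 1.65]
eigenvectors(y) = [[0.74+0.00j, (0.67+0j), 0.67-0.00j, 0.34+0.00j], [-0.57+0.00j, (-0.09-0.5j), -0.09+0.50j, (-0.5+0j)], [(0.28+0j), 0.13-0.01j, (0.13+0.01j), -0.35+0.00j], [(-0.23+0j), 0.09+0.51j, 0.09-0.51j, 0.72+0.00j]]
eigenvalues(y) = [(2.18+0j), (-0.24+1.52j), (-0.24-1.52j), (-1.1+0j)]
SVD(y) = [[-0.62, -0.71, 0.35, -0.0], [0.74, -0.56, 0.16, -0.34], [-0.20, 0.34, 0.33, -0.85], [-0.19, -0.26, -0.86, -0.39]] @ diag([5.104889339023214, 3.349587385377388, 1.1613859054651154, 0.28644713759225315]) @ [[0.31,0.79,-0.18,0.5], [0.17,-0.01,-0.90,-0.41], [0.85,-0.47,0.06,0.22], [0.38,0.41,0.40,-0.73]]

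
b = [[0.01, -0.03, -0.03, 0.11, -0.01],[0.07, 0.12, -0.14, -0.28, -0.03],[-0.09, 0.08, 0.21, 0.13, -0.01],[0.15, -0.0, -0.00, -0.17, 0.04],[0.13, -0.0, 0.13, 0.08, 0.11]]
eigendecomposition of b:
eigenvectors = [[-0.31+0.00j,0.22+0.00j,0.12+0.00j,-0.01+0.14j,(-0.01-0.14j)], [0.50+0.00j,(-0.26+0j),(0.49+0j),0.70+0.00j,(0.7-0j)], [(-0.36+0j),0.21+0.00j,(-0.37+0j),-0.17-0.53j,-0.17+0.53j], [(0.72+0j),-0.02+0.00j,0.19+0.00j,-0.03+0.06j,(-0.03-0.06j)], [0.09+0.00j,-0.92+0.00j,(0.76+0j),-0.42-0.06j,(-0.42+0.06j)]]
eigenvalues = [(-0.23+0j), (0.05+0j), (0.09+0j), (0.19+0.1j), (0.19-0.1j)]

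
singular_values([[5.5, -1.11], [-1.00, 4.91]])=[6.3, 4.11]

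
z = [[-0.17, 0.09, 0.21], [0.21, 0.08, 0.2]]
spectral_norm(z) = 0.32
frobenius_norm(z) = 0.41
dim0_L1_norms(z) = [0.38, 0.17, 0.41]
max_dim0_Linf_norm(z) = 0.21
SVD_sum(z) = [[0.04, 0.07, 0.16],[0.06, 0.1, 0.23]] + [[-0.21, 0.02, 0.05], [0.15, -0.02, -0.03]]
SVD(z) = [[0.58, 0.82], [0.82, -0.58]] @ diag([0.316377550219043, 0.2674046478978944]) @ [[0.23, 0.37, 0.90], [-0.97, 0.10, 0.21]]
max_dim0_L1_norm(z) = 0.41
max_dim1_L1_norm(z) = 0.49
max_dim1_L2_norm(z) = 0.3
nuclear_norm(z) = 0.58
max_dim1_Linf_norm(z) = 0.21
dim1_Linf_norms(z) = [0.21, 0.21]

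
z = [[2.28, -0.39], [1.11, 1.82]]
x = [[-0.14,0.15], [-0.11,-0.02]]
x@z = [[-0.15, 0.33], [-0.27, 0.01]]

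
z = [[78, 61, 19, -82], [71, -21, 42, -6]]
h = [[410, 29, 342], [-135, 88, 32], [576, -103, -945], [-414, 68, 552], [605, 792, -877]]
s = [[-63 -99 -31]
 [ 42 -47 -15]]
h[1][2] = 32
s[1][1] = -47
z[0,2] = 19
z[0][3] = -82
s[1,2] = -15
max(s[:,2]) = -15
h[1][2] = 32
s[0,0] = -63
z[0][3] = -82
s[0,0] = -63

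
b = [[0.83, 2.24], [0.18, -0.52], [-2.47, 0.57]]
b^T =[[0.83,0.18,-2.47], [2.24,-0.52,0.57]]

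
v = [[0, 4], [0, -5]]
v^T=[[0, 0], [4, -5]]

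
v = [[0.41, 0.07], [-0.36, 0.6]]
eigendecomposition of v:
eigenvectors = [[-0.24+0.32j, -0.24-0.32j], [(-0.91+0j), (-0.91-0j)]]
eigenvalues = [(0.51+0.13j), (0.51-0.13j)]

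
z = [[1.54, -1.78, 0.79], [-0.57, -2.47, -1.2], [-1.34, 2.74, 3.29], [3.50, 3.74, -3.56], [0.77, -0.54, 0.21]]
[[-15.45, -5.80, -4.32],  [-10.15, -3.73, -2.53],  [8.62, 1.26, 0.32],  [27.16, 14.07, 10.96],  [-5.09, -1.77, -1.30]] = z @ [[-1.63, -0.19, -0.11],[5.94, 2.36, 1.72],[-2.99, -1.66, -1.38]]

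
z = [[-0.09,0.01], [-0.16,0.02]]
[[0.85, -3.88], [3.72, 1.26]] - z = [[0.94, -3.89], [3.88, 1.24]]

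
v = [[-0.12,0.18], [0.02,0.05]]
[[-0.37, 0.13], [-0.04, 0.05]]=v @ [[1.1, 0.19], [-1.32, 0.87]]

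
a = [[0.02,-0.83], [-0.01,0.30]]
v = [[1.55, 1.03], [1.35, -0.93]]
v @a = [[0.02, -0.98], [0.04, -1.40]]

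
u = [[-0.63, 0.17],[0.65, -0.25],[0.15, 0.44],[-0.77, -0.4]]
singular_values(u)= [1.2, 0.66]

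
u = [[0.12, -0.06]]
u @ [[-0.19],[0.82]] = [[-0.07]]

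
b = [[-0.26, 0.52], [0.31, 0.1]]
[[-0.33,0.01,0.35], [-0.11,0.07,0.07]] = b @ [[-0.12, 0.20, 0.01],[-0.70, 0.11, 0.67]]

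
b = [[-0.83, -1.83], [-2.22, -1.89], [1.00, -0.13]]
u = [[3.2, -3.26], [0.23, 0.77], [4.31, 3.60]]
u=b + [[4.03,-1.43],[2.45,2.66],[3.31,3.73]]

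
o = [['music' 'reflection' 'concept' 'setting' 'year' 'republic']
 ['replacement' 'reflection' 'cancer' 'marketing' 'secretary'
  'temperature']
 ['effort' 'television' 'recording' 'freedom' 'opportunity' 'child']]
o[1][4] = 'secretary'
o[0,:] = ['music', 'reflection', 'concept', 'setting', 'year', 'republic']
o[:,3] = ['setting', 'marketing', 'freedom']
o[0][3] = 'setting'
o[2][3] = 'freedom'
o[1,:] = ['replacement', 'reflection', 'cancer', 'marketing', 'secretary', 'temperature']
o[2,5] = 'child'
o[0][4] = 'year'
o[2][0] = 'effort'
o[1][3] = 'marketing'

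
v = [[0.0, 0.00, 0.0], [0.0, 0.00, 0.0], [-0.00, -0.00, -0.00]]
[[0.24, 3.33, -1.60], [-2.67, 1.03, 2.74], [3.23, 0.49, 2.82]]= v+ [[0.24,3.33,-1.60], [-2.67,1.03,2.74], [3.23,0.49,2.82]]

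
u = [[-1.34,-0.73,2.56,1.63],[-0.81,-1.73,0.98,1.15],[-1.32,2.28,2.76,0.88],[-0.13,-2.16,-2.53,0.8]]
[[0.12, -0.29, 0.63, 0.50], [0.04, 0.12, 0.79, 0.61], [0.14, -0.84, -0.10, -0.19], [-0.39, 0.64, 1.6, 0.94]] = u @ [[-0.06, 0.04, -0.52, -0.13],[-0.06, -0.19, -0.09, -0.13],[0.14, -0.11, -0.37, -0.14],[-0.22, -0.06, 0.50, 0.36]]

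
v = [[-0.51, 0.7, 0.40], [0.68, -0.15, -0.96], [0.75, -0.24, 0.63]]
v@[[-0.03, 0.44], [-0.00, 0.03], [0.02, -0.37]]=[[0.02,  -0.35], [-0.04,  0.65], [-0.01,  0.09]]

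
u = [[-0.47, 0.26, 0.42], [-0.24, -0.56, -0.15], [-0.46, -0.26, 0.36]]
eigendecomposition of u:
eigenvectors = [[(0.41+0j), -0.73+0.00j, (-0.73-0j)], [-0.29+0.00j, 0.29-0.52j, 0.29+0.52j], [(0.86+0j), -0.22-0.26j, (-0.22+0.26j)]]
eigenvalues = [(0.23+0j), (-0.45+0.33j), (-0.45-0.33j)]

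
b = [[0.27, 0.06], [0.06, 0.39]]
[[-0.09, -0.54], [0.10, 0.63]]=b@[[-0.4, -2.44],[0.33, 2.0]]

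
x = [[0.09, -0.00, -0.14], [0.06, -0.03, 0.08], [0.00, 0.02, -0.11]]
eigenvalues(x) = [0.08, 0.0, -0.13]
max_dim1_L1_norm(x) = 0.23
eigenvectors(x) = [[-0.86, -0.27, 0.38], [-0.50, -0.95, -0.7], [-0.05, -0.17, 0.61]]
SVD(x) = [[-0.78, -0.53, -0.34], [0.32, -0.8, 0.51], [-0.54, 0.29, 0.79]] @ diag([0.20157967158597495, 0.10229910504987558, 0.0007273989861206735]) @ [[-0.25, -0.1, 0.96], [-0.93, 0.29, -0.21], [0.26, 0.95, 0.17]]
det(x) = -0.00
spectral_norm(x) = 0.20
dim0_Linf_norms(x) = [0.09, 0.03, 0.14]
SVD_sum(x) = [[0.04, 0.02, -0.15], [-0.02, -0.01, 0.06], [0.03, 0.01, -0.1]] + [[0.05, -0.02, 0.01], [0.08, -0.02, 0.02], [-0.03, 0.01, -0.01]] + [[-0.0, -0.00, -0.0], [0.0, 0.0, 0.00], [0.0, 0.0, 0.0]]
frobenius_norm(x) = 0.23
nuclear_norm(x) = 0.30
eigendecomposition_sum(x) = [[0.09,-0.01,-0.07], [0.05,-0.01,-0.04], [0.01,-0.00,-0.0]] + [[-0.00, 0.00, 0.0], [-0.0, 0.0, 0.00], [-0.00, 0.0, 0.00]] + [[-0.00, 0.01, -0.07], [0.01, -0.02, 0.12], [-0.01, 0.02, -0.11]]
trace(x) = -0.05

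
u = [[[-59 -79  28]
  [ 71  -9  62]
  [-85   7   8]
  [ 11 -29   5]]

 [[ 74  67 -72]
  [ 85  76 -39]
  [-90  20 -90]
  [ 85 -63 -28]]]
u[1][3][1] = -63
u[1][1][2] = -39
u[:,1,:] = [[71, -9, 62], [85, 76, -39]]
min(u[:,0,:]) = -79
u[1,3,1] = -63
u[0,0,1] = -79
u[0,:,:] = [[-59, -79, 28], [71, -9, 62], [-85, 7, 8], [11, -29, 5]]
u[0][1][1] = -9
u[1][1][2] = -39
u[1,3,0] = 85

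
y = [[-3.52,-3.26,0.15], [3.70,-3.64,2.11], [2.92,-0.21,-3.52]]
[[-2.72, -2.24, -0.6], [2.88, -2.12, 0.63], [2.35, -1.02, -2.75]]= y @ [[0.78, -0.01, -0.02], [-0.01, 0.71, 0.24], [-0.02, 0.24, 0.75]]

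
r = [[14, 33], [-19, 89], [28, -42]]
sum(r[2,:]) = -14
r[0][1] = 33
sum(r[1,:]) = 70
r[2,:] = [28, -42]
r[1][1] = 89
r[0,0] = 14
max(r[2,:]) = 28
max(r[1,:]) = 89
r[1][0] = -19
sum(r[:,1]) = 80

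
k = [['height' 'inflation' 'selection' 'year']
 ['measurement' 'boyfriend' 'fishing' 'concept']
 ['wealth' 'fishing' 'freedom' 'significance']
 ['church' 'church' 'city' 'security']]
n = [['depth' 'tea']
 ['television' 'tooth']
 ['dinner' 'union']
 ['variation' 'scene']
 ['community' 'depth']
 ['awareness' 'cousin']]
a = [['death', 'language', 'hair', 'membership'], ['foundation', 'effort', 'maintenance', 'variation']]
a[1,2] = 'maintenance'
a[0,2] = 'hair'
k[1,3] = 'concept'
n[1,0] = 'television'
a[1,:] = ['foundation', 'effort', 'maintenance', 'variation']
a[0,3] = 'membership'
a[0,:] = ['death', 'language', 'hair', 'membership']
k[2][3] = 'significance'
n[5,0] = 'awareness'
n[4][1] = 'depth'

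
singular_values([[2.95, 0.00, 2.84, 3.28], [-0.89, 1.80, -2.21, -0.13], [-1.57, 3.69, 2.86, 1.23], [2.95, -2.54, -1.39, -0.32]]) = [6.44, 5.74, 2.14, 0.64]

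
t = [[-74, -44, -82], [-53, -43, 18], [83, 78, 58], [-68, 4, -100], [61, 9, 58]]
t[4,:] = [61, 9, 58]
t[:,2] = [-82, 18, 58, -100, 58]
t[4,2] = 58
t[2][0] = 83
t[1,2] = 18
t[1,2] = 18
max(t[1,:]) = 18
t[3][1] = 4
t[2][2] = 58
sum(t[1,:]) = -78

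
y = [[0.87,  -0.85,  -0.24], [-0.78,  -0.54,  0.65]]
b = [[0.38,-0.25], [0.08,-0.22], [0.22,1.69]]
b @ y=[[0.53,-0.19,-0.25], [0.24,0.05,-0.16], [-1.13,-1.10,1.05]]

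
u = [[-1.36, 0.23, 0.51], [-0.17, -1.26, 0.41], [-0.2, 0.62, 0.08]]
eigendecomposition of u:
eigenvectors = [[-0.34, -0.78, 0.14], [-0.22, 0.52, -0.91], [-0.91, -0.35, 0.40]]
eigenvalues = [0.16, -1.28, -1.41]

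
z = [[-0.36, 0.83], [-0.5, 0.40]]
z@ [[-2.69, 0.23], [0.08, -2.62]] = [[1.03, -2.26], [1.38, -1.16]]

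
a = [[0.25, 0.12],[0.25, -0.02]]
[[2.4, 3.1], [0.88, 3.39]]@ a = [[1.38, 0.23], [1.07, 0.04]]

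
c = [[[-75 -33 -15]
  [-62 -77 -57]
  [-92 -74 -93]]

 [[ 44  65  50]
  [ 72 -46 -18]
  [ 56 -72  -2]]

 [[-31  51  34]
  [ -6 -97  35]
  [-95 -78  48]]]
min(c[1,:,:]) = -72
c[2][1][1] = -97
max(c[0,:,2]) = -15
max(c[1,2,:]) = 56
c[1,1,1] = -46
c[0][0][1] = -33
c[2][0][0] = -31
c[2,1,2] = 35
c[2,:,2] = [34, 35, 48]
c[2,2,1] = -78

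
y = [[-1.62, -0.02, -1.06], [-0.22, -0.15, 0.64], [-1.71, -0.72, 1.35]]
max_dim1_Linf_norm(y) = 1.71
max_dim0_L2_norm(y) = 2.37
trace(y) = -0.42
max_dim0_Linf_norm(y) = 1.71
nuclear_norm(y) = 4.37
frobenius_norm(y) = 3.08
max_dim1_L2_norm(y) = 2.29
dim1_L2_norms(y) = [1.94, 0.69, 2.29]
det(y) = -0.30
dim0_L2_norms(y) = [2.37, 0.74, 1.83]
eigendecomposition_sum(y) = [[-1.88, -0.21, -0.53], [0.08, 0.01, 0.02], [-0.91, -0.10, -0.26]] + [[0.27, 0.21, -0.53],[-0.32, -0.26, 0.65],[-0.81, -0.65, 1.62]] + [[-0.00, -0.02, 0.01], [0.02, 0.1, -0.03], [0.01, 0.03, -0.01]]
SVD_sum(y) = [[-1.02, -0.3, 0.37], [-0.41, -0.12, 0.15], [-1.98, -0.58, 0.71]] + [[-0.59, 0.27, -1.43],[0.2, -0.09, 0.48],[0.27, -0.12, 0.64]] + [[-0.00, 0.01, 0.0], [-0.01, 0.06, 0.02], [0.00, -0.02, -0.0]]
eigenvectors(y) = [[0.9, 0.29, 0.19], [-0.04, -0.36, -0.94], [0.43, -0.89, -0.28]]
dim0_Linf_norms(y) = [1.71, 0.72, 1.35]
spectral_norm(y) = 2.50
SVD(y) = [[-0.45, 0.87, -0.18], [-0.18, -0.29, -0.94], [-0.87, -0.39, 0.29]] @ diag([2.4982662366352653, 1.802268104436923, 0.06629849634497577]) @ [[0.91, 0.27, -0.33], [-0.38, 0.17, -0.91], [0.19, -0.95, -0.26]]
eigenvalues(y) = [-2.13, 1.62, 0.09]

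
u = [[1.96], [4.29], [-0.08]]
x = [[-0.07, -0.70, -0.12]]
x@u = [[-3.13]]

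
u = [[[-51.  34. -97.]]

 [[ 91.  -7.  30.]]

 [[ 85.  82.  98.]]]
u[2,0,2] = 98.0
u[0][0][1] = 34.0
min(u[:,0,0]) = -51.0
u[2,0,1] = 82.0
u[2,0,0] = 85.0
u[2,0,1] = 82.0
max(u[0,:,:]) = 34.0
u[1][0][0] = 91.0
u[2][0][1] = 82.0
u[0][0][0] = -51.0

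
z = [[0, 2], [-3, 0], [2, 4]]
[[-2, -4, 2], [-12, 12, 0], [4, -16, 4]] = z @ [[4, -4, 0], [-1, -2, 1]]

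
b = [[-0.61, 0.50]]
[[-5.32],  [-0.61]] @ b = [[3.25, -2.66], [0.37, -0.3]]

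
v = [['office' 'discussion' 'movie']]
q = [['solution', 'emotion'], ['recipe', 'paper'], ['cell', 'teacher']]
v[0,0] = 'office'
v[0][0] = 'office'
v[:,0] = ['office']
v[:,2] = ['movie']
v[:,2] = ['movie']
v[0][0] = 'office'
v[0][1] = 'discussion'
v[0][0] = 'office'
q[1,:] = ['recipe', 'paper']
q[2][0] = 'cell'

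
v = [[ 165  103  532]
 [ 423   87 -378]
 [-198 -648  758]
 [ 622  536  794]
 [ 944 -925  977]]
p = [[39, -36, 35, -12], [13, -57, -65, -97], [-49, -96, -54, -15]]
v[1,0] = 423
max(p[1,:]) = 13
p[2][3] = -15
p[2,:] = [-49, -96, -54, -15]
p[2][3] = -15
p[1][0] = 13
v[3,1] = 536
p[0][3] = -12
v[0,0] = 165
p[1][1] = -57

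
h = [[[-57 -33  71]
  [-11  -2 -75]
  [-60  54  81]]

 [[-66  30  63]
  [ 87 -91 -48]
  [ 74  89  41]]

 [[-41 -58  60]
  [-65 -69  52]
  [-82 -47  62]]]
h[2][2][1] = -47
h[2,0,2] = 60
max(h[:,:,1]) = 89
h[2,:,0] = [-41, -65, -82]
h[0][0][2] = 71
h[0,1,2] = -75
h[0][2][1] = 54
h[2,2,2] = 62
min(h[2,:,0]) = -82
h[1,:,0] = [-66, 87, 74]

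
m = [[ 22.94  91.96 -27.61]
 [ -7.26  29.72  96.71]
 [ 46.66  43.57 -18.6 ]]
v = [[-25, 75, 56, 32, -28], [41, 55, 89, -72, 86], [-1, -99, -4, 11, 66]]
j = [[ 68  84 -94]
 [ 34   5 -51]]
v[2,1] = -99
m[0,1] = 91.96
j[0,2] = -94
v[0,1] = 75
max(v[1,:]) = 89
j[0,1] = 84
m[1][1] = 29.72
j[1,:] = [34, 5, -51]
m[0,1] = 91.96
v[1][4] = 86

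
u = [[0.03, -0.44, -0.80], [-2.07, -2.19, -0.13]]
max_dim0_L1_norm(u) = 2.63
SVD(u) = [[0.12,0.99], [0.99,-0.12]] @ diag([3.036196728750957, 0.8449316092572181]) @ [[-0.68,-0.73,-0.07],[0.33,-0.21,-0.92]]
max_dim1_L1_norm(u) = 4.39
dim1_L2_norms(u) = [0.91, 3.02]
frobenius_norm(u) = 3.15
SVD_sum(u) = [[-0.24,-0.27,-0.03],[-2.04,-2.21,-0.22]] + [[0.27, -0.17, -0.77], [-0.03, 0.02, 0.09]]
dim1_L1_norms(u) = [1.27, 4.39]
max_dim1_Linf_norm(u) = 2.19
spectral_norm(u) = 3.04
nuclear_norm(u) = 3.88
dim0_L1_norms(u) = [2.1, 2.63, 0.93]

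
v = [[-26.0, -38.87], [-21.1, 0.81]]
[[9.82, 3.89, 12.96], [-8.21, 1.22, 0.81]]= v @ [[0.37, -0.06, -0.05], [-0.50, -0.06, -0.30]]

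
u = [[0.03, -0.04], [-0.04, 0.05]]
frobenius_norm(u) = 0.08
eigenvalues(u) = [-0.0, 0.08]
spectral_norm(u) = 0.08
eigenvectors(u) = [[-0.79,0.62], [-0.62,-0.79]]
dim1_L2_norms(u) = [0.05, 0.06]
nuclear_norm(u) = 0.08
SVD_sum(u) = [[0.03, -0.04], [-0.04, 0.05]] + [[-0.0, -0.0], [-0.0, -0.00]]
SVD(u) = [[-0.62, 0.79],[0.79, 0.62]] @ diag([0.08123105625617662, 0.0012310562561766022]) @ [[-0.62,0.79], [-0.79,-0.62]]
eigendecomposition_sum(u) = [[-0.0, -0.00], [-0.00, -0.00]] + [[0.03, -0.04], [-0.04, 0.05]]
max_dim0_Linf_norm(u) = 0.05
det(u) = -0.00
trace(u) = 0.08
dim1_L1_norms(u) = [0.07, 0.09]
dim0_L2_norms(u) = [0.05, 0.06]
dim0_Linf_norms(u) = [0.04, 0.05]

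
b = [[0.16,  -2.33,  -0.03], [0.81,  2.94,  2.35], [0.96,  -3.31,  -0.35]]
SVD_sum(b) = [[0.05, -2.07, -0.75], [-0.08, 3.33, 1.21], [0.07, -3.06, -1.11]] + [[0.41, -0.18, 0.51], [0.9, -0.39, 1.13], [0.70, -0.31, 0.89]] + [[-0.3, -0.08, 0.21],[-0.01, -0.00, 0.01],[0.19, 0.05, -0.13]]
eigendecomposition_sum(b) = [[-0.30+0.00j, -0.01+0.00j, 0.20-0.00j], [-0.08+0.00j, -0.00+0.00j, 0.05-0.00j], [0.22-0.00j, 0.01-0.00j, (-0.14+0j)]] + [[0.23+0.49j,(-1.16+0.61j),-0.11+0.89j], [(0.44-0.59j),(1.47+1.02j),(1.15-0.43j)], [(0.37+0.7j),-1.66+0.98j,-0.10+1.32j]] + [[(0.23-0.49j),-1.16-0.61j,(-0.11-0.89j)], [(0.44+0.59j),1.47-1.02j,(1.15+0.43j)], [(0.37-0.7j),(-1.66-0.98j),-0.10-1.32j]]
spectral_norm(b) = 5.29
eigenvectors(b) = [[-0.79+0.00j, (0.45+0.02j), 0.45-0.02j], [(-0.21+0j), (-0.26-0.55j), (-0.26+0.55j)], [0.58+0.00j, (0.66+0j), 0.66-0.00j]]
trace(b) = 2.75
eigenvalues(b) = [(-0.44+0j), (1.6+2.82j), (1.6-2.82j)]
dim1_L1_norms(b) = [2.52, 6.1, 4.62]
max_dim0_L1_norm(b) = 8.58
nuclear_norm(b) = 7.75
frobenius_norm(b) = 5.68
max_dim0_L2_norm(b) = 5.0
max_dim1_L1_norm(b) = 6.1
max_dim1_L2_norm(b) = 3.85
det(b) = -4.67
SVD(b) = [[0.42, 0.34, -0.84], [-0.67, 0.74, -0.03], [0.61, 0.58, 0.53]] @ diag([5.291878251436278, 2.020623593130552, 0.43692661495944984]) @ [[0.02, -0.94, -0.34], [0.60, -0.26, 0.76], [0.8, 0.22, -0.56]]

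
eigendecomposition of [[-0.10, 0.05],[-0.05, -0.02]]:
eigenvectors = [[0.71+0.00j, 0.71-0.00j],[(0.57+0.42j), 0.57-0.42j]]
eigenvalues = [(-0.06+0.03j), (-0.06-0.03j)]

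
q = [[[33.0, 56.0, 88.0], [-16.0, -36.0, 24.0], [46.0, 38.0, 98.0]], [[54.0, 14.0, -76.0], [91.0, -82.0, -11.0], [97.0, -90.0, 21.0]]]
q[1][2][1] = -90.0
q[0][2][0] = 46.0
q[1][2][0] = 97.0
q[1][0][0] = 54.0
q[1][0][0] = 54.0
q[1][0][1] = 14.0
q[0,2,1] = 38.0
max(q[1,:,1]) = 14.0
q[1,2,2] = 21.0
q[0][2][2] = 98.0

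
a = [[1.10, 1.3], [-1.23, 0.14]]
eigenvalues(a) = [(0.62+1.17j), (0.62-1.17j)]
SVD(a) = [[-0.87, 0.50],[0.5, 0.87]] @ diag([1.8900415415877005, 0.9274928415210489]) @ [[-0.83, -0.56], [-0.56, 0.83]]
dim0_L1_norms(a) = [2.33, 1.44]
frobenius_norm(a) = 2.11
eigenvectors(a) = [[0.72+0.00j, (0.72-0j)], [(-0.26+0.65j), (-0.26-0.65j)]]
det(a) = 1.75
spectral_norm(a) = 1.89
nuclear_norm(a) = 2.82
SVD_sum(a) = [[1.36, 0.92],[-0.78, -0.53]] + [[-0.26,0.38], [-0.45,0.67]]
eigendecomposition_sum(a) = [[(0.55+0.46j), (0.65-0.34j)], [-0.62+0.33j, 0.07+0.71j]] + [[0.55-0.46j, 0.65+0.34j],[(-0.62-0.33j), (0.07-0.71j)]]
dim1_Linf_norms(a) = [1.3, 1.23]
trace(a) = 1.24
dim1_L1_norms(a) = [2.4, 1.37]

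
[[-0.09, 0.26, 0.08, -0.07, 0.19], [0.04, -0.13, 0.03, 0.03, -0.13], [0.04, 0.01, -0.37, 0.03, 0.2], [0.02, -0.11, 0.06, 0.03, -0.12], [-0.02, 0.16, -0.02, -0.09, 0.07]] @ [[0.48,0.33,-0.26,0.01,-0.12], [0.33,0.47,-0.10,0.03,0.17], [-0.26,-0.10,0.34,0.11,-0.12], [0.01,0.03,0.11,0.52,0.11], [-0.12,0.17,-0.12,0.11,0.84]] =[[-0.00, 0.11, -0.01, 0.0, 0.2], [-0.02, -0.07, 0.03, 0.0, -0.14], [0.10, 0.09, -0.16, -0.00, 0.21], [-0.03, -0.07, 0.04, 0.01, -0.13], [0.04, 0.08, -0.04, -0.04, 0.08]]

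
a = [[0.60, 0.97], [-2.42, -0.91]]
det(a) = 1.80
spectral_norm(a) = 2.75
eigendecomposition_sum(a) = [[(0.3+0.71j), 0.49+0.06j], [-1.21-0.14j, (-0.46+0.62j)]] + [[0.30-0.71j,0.49-0.06j],[-1.21+0.14j,-0.46-0.62j]]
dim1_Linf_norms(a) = [0.97, 2.42]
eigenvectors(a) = [[(-0.26-0.47j),  (-0.26+0.47j)], [(0.84+0j),  (0.84-0j)]]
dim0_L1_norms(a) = [3.02, 1.88]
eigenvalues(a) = [(-0.16+1.33j), (-0.16-1.33j)]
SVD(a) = [[-0.35,0.94], [0.94,0.35]] @ diag([2.748805279145113, 0.6553392536266668]) @ [[-0.90, -0.43], [-0.43, 0.9]]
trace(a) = -0.31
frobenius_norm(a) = 2.83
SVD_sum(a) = [[0.87,  0.42], [-2.32,  -1.12]] + [[-0.27, 0.55], [-0.10, 0.21]]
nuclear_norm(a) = 3.40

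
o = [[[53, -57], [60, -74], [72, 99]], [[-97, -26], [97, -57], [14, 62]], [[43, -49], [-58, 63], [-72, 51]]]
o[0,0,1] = -57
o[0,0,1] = -57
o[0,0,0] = 53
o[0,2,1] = 99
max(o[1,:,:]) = 97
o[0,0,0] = 53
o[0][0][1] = -57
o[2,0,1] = -49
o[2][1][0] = -58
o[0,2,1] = 99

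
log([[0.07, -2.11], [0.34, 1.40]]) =[[-0.89,  -2.49], [0.40,  0.68]]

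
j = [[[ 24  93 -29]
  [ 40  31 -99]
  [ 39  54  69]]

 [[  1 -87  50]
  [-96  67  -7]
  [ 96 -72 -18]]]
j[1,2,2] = -18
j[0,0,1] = 93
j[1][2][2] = -18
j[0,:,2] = [-29, -99, 69]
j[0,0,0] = 24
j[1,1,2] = -7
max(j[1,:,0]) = 96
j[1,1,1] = 67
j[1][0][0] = 1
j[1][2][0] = 96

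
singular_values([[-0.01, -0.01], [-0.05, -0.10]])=[0.11, 0.0]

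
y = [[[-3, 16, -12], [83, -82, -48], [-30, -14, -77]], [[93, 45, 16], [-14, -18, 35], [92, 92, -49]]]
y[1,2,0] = 92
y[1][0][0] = 93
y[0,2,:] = [-30, -14, -77]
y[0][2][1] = -14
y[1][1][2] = 35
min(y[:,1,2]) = -48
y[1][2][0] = 92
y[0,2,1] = -14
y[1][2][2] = -49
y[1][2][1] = 92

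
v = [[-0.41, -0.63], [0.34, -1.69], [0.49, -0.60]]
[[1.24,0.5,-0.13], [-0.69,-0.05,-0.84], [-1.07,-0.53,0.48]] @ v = [[-0.4, -1.55], [-0.15, 1.02], [0.49, 1.28]]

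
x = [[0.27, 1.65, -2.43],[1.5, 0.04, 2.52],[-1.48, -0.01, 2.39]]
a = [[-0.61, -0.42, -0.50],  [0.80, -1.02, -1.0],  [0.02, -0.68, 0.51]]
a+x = [[-0.34,1.23,-2.93], [2.3,-0.98,1.52], [-1.46,-0.69,2.90]]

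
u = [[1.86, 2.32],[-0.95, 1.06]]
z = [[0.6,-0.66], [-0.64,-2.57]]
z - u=[[-1.26,  -2.98], [0.31,  -3.63]]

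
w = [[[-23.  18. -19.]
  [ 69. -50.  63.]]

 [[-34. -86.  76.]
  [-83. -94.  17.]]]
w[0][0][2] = -19.0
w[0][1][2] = 63.0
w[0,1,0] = 69.0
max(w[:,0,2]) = 76.0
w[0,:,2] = [-19.0, 63.0]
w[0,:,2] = [-19.0, 63.0]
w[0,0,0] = -23.0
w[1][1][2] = 17.0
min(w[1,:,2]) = 17.0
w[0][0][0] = -23.0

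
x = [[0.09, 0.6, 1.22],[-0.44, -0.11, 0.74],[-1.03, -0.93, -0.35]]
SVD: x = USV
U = [[-0.71,-0.45,0.55], [-0.15,-0.66,-0.74], [0.69,-0.61,0.4]]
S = [1.76, 1.25, 0.06]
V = [[-0.4, -0.6, -0.69], [0.70, 0.29, -0.66], [-0.59, 0.75, -0.30]]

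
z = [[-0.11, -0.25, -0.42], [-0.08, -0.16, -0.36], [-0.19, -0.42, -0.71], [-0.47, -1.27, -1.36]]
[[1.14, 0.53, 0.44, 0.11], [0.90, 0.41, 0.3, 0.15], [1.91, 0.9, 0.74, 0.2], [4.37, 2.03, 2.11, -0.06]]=z @ [[1.95, -1.45, 1.84, -0.83],[-1.98, -0.33, -1.90, 1.15],[-2.04, -0.68, -0.41, -0.74]]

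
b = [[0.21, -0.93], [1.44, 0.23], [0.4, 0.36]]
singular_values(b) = [1.53, 0.99]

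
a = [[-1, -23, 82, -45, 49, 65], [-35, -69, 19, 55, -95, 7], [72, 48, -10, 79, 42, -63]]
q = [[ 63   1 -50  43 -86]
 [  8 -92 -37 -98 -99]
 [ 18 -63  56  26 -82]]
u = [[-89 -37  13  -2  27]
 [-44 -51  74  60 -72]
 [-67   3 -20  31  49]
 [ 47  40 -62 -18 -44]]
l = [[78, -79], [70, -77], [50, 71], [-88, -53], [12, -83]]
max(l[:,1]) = 71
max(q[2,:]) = 56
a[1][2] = 19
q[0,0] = 63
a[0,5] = 65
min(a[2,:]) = -63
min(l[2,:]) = 50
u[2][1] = 3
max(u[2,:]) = 49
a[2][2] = -10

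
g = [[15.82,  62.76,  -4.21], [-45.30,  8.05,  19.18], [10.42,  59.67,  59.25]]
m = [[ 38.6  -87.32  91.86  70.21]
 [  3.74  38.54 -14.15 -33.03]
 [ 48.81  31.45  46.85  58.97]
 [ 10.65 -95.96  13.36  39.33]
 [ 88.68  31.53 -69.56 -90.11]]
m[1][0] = 3.74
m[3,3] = 39.33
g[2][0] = 10.42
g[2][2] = 59.25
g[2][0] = 10.42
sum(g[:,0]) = -19.059999999999995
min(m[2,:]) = 31.45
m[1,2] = -14.15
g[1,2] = 19.18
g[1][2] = 19.18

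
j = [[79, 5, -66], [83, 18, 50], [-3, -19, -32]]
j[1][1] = 18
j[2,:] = [-3, -19, -32]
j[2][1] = -19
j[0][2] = -66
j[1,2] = 50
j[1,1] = 18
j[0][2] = -66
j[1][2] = 50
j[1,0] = 83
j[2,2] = -32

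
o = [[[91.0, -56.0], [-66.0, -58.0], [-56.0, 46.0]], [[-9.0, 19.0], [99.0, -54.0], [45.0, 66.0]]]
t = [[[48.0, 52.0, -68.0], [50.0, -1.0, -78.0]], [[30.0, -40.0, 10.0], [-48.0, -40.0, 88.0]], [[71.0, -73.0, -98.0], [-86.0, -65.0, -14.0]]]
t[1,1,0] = -48.0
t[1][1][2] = 88.0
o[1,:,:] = [[-9.0, 19.0], [99.0, -54.0], [45.0, 66.0]]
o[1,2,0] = 45.0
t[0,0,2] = -68.0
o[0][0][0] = 91.0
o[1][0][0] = -9.0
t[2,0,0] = 71.0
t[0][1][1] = -1.0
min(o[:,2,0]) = -56.0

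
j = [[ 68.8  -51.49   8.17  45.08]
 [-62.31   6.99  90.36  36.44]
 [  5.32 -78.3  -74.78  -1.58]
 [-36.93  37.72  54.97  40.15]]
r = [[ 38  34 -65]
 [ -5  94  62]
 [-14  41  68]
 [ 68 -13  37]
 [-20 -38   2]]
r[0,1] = 34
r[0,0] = 38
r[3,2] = 37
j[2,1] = -78.3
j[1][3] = 36.44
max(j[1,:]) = 90.36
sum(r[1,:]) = 151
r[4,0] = -20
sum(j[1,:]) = 71.47999999999999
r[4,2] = 2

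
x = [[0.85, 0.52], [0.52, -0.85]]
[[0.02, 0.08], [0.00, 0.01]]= x @ [[0.02, 0.07], [0.01, 0.03]]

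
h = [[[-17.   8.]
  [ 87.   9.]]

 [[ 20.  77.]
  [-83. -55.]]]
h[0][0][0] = -17.0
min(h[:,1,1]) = -55.0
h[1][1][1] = -55.0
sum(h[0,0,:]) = -9.0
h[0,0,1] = 8.0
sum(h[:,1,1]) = -46.0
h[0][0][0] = -17.0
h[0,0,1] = 8.0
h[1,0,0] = 20.0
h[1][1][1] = -55.0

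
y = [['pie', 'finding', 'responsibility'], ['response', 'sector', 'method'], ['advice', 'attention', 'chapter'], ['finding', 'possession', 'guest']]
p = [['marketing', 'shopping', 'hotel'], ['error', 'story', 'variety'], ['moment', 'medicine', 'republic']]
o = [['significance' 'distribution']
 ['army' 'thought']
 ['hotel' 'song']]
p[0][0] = 'marketing'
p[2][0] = 'moment'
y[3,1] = 'possession'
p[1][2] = 'variety'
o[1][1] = 'thought'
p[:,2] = ['hotel', 'variety', 'republic']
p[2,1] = 'medicine'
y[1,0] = 'response'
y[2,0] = 'advice'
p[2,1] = 'medicine'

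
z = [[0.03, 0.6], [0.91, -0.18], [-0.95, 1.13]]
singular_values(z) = [1.71, 0.69]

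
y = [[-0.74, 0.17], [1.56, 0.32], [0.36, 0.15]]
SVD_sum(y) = [[-0.70, -0.10], [1.57, 0.22], [0.37, 0.05]] + [[-0.04, 0.27], [-0.01, 0.10], [-0.01, 0.10]]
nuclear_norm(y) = 2.09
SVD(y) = [[-0.4, -0.89], [0.89, -0.32], [0.21, -0.32]] @ diag([1.780824637656132, 0.30539091328477097]) @ [[0.99, 0.14], [0.14, -0.99]]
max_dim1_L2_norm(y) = 1.59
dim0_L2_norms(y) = [1.76, 0.39]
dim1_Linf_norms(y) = [0.74, 1.56, 0.36]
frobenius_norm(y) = 1.81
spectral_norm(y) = 1.78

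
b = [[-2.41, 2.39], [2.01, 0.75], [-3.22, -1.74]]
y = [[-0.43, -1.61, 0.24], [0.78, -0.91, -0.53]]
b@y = [[2.90, 1.71, -1.85], [-0.28, -3.92, 0.08], [0.03, 6.77, 0.15]]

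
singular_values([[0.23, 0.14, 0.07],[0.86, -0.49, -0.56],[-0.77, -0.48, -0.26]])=[1.21, 0.89, 0.0]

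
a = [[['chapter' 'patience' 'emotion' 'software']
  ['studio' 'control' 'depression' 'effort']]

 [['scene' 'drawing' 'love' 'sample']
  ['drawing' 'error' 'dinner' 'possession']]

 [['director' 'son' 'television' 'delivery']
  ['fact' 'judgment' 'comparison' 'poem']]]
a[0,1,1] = 'control'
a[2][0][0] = 'director'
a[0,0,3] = 'software'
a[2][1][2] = 'comparison'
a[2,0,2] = 'television'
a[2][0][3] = 'delivery'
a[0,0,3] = 'software'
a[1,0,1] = 'drawing'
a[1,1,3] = 'possession'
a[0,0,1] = 'patience'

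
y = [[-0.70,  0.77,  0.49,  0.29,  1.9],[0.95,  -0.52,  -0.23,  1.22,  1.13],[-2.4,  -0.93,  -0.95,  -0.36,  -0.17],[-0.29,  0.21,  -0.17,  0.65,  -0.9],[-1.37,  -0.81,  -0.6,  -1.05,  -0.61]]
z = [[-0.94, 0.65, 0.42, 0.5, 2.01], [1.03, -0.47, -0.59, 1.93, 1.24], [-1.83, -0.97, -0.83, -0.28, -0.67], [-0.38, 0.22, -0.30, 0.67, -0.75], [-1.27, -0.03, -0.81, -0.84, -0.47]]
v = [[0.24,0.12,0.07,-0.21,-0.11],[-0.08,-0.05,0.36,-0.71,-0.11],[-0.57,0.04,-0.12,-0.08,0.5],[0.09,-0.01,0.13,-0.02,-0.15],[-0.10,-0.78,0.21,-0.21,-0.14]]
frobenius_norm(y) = 4.74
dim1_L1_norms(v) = [0.75, 1.31, 1.31, 0.4, 1.44]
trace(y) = -2.13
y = z + v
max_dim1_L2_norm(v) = 0.85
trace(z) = -2.04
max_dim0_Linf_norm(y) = 2.4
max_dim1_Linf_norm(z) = 2.01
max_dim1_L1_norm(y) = 4.81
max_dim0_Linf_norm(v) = 0.78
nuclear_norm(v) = 2.66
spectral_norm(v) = 1.00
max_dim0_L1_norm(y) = 5.71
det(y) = -0.00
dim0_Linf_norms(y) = [2.4, 0.93, 0.95, 1.22, 1.9]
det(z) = -8.55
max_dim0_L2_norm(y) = 3.02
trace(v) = -0.09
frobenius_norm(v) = 1.47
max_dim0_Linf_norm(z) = 2.01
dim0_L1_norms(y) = [5.71, 3.24, 2.44, 3.57, 4.71]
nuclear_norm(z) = 9.30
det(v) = -0.00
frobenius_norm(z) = 4.76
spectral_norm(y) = 3.60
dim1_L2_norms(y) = [2.24, 2.0, 2.77, 1.18, 2.09]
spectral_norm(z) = 3.46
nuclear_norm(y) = 8.69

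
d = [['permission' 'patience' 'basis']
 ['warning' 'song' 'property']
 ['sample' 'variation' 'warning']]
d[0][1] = 'patience'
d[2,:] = ['sample', 'variation', 'warning']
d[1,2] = 'property'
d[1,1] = 'song'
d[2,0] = 'sample'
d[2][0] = 'sample'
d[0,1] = 'patience'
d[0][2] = 'basis'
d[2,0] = 'sample'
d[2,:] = ['sample', 'variation', 'warning']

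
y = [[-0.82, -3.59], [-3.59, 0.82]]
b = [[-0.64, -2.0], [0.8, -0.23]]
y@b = [[-2.35, 2.47], [2.95, 6.99]]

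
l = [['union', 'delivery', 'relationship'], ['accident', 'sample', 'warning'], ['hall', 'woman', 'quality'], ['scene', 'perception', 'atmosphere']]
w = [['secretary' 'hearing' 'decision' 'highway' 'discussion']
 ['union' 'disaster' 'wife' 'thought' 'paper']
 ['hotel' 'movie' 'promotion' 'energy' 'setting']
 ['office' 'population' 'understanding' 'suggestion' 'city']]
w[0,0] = 'secretary'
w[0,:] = ['secretary', 'hearing', 'decision', 'highway', 'discussion']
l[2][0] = 'hall'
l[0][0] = 'union'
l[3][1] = 'perception'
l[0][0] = 'union'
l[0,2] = 'relationship'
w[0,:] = ['secretary', 'hearing', 'decision', 'highway', 'discussion']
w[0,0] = 'secretary'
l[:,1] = ['delivery', 'sample', 'woman', 'perception']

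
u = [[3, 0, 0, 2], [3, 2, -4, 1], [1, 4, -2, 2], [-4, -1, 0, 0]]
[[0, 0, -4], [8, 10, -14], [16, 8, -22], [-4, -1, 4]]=u @ [[0, 0, 0], [4, 1, -4], [0, -2, 1], [0, 0, -2]]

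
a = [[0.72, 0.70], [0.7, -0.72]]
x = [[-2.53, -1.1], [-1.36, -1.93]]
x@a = [[-2.59, -0.98],[-2.33, 0.44]]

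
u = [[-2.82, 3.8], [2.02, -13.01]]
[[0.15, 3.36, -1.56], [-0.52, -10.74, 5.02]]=u@[[-0.0, -0.10, 0.04], [0.04, 0.81, -0.38]]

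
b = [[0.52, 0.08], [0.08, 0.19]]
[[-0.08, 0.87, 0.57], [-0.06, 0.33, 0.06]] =b @ [[-0.1, 1.50, 1.12], [-0.29, 1.13, -0.16]]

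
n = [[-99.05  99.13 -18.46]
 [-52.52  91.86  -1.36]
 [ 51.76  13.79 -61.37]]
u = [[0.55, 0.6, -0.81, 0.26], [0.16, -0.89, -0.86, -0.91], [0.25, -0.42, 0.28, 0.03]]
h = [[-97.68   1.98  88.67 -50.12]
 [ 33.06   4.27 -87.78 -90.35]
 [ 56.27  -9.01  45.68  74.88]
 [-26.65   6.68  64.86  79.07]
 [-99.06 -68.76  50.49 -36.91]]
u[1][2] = -0.855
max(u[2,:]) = 0.285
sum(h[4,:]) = -154.23999999999998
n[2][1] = 13.79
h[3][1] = 6.68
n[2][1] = 13.79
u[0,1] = 0.597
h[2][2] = 45.68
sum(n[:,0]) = -99.81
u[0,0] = 0.551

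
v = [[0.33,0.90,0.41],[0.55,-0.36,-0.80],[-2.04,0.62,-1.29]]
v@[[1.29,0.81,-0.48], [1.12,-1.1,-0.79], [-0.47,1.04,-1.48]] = [[1.24, -0.30, -1.48],[0.68, 0.01, 1.20],[-1.33, -3.68, 2.4]]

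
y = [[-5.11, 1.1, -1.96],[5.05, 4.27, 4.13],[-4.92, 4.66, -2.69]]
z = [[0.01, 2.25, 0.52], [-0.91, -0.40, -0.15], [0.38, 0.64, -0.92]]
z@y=[[8.75, 12.04, 7.87], [3.37, -3.41, 0.54], [5.82, -1.14, 4.37]]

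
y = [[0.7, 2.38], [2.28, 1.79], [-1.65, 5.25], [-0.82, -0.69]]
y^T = [[0.70, 2.28, -1.65, -0.82], [2.38, 1.79, 5.25, -0.69]]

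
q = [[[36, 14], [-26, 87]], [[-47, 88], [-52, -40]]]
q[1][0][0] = -47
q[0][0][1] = 14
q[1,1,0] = -52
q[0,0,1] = 14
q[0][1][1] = 87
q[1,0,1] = 88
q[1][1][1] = -40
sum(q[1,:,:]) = -51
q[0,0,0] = 36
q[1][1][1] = -40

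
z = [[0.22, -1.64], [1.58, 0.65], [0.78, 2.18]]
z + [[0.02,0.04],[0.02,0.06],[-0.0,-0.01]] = [[0.24, -1.6],[1.6, 0.71],[0.78, 2.17]]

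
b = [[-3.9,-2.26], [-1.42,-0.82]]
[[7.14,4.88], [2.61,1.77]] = b @ [[-3.54, 0.26], [2.95, -2.61]]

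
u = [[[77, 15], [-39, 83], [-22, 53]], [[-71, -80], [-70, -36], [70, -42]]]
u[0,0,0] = 77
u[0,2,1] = 53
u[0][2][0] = -22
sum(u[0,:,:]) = 167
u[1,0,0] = -71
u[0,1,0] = -39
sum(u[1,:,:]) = -229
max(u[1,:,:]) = 70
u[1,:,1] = [-80, -36, -42]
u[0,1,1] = 83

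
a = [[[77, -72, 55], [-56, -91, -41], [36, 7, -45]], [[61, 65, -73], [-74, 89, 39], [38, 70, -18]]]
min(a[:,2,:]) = -45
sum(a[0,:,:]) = -130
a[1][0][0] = 61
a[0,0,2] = 55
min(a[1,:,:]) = -74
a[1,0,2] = -73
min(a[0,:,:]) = -91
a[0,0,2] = 55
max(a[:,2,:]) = 70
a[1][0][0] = 61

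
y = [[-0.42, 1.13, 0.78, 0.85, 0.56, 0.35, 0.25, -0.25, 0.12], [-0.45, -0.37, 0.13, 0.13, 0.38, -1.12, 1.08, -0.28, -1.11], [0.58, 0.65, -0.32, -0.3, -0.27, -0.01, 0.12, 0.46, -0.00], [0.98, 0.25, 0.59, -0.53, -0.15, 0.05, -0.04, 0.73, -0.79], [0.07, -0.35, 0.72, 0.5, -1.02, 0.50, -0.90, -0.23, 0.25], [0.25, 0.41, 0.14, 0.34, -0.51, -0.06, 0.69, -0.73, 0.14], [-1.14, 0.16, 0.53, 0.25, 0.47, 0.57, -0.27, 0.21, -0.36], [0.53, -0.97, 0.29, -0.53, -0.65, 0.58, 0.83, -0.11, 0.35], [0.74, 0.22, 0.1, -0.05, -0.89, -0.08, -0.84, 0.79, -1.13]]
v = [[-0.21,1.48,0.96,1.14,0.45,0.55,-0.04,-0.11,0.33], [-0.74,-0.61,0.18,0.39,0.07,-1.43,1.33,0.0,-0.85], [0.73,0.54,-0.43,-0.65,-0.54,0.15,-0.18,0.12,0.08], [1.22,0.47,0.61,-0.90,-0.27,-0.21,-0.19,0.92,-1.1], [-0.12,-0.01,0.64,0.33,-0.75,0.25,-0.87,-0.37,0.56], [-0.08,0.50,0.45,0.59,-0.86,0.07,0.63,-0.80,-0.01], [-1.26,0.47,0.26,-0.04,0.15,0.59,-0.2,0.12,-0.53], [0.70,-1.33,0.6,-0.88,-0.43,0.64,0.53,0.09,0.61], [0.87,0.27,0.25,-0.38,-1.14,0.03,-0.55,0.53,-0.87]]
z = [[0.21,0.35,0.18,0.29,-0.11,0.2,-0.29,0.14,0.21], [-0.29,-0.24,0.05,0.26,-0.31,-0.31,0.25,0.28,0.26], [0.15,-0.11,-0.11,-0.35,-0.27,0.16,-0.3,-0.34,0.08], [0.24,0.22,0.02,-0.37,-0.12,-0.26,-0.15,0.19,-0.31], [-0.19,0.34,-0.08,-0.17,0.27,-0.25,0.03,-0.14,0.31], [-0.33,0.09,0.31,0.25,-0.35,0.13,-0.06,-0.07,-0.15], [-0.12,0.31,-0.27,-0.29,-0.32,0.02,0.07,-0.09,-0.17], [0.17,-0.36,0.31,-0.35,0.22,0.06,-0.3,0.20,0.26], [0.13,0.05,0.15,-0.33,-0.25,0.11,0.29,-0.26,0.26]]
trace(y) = -4.23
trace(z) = 0.42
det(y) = -1.29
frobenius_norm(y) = 5.11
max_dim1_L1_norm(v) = 5.89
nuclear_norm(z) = 5.87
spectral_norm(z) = 1.05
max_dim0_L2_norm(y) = 2.0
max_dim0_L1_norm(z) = 2.66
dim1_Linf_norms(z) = [0.35, 0.31, 0.35, 0.37, 0.34, 0.35, 0.32, 0.36, 0.33]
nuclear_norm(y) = 13.04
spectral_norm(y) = 2.80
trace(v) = -3.81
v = y + z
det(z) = 0.01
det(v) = -9.28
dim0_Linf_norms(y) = [1.14, 1.13, 0.78, 0.85, 1.02, 1.12, 1.08, 0.79, 1.13]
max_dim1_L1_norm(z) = 2.25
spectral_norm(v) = 3.25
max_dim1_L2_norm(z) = 0.79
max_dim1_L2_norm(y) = 2.06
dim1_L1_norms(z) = [1.98, 2.25, 1.87, 1.88, 1.78, 1.74, 1.66, 2.23, 1.83]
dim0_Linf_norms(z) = [0.33, 0.36, 0.31, 0.37, 0.35, 0.31, 0.3, 0.34, 0.31]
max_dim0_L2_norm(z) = 0.9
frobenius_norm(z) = 2.10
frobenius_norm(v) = 5.79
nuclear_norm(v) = 14.97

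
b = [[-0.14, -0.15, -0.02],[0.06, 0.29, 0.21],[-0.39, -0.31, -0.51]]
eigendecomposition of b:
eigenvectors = [[-0.11, -0.41, -0.37], [-0.29, -0.31, 0.91], [0.95, 0.86, -0.19]]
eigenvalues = [-0.37, -0.21, 0.22]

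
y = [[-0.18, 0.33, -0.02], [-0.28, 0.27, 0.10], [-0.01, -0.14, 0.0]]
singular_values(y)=[0.55, 0.14, 0.05]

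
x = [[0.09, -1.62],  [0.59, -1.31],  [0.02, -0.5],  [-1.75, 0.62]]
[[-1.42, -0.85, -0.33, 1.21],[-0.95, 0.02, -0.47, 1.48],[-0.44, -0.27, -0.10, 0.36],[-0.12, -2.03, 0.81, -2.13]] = x @[[0.39,1.37,-0.4,0.97], [0.9,0.60,0.18,-0.69]]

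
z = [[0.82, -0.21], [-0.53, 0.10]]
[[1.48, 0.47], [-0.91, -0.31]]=z@[[1.5, 0.65], [-1.17, 0.32]]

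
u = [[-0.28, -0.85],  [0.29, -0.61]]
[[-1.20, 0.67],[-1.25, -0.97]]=u @ [[-0.80, -2.96], [1.67, 0.19]]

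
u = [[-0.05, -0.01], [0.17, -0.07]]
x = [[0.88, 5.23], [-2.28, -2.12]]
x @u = [[0.85, -0.37],[-0.25, 0.17]]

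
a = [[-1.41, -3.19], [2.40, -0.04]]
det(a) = 7.71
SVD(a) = [[-0.92, 0.39],[0.39, 0.92]] @ diag([3.6782264308655903, 2.0967714046318386]) @ [[0.61, 0.80], [0.8, -0.61]]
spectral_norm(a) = 3.68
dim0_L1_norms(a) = [3.81, 3.23]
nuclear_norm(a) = 5.77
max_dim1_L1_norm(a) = 4.6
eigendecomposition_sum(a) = [[-0.71+1.25j, (-1.6-0.43j)],[(1.2+0.32j), -0.02+1.43j]] + [[(-0.71-1.25j), -1.60+0.43j], [1.20-0.32j, (-0.02-1.43j)]]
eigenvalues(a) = [(-0.73+2.68j), (-0.73-2.68j)]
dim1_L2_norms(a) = [3.49, 2.4]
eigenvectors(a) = [[0.76+0.00j,(0.76-0j)],[(-0.16-0.63j),(-0.16+0.63j)]]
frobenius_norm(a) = 4.23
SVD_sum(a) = [[-2.05, -2.7], [0.86, 1.13]] + [[0.64, -0.49], [1.54, -1.17]]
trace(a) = -1.45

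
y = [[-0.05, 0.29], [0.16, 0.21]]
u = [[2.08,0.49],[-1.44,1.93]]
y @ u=[[-0.52, 0.54], [0.03, 0.48]]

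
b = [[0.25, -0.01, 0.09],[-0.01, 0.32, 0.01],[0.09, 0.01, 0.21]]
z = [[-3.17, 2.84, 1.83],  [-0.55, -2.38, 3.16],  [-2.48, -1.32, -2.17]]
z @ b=[[-0.66, 0.96, 0.13], [0.17, -0.72, 0.59], [-0.80, -0.42, -0.69]]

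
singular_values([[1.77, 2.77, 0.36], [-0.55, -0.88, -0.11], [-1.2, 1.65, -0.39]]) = [3.57, 1.9, 0.0]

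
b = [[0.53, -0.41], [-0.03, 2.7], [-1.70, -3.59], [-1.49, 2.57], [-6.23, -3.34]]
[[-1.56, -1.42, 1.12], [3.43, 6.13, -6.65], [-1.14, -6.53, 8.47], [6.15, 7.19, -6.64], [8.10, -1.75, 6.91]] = b @[[-1.97,-0.93,0.21], [1.25,2.26,-2.46]]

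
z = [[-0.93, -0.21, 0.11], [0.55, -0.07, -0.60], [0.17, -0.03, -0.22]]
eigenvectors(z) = [[0.61, 0.35, 0.25],  [-0.75, -0.88, -0.91],  [-0.25, -0.31, 0.32]]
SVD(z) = [[-0.76,  -0.65,  -0.03], [0.62,  -0.7,  -0.35], [0.2,  -0.28,  0.94]] @ diag([1.1954904010873155, 0.48732943576214405, 0.0035667839631413293]) @ [[0.9, 0.09, -0.42], [0.35, 0.4, 0.85], [-0.24, 0.91, -0.33]]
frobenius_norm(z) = 1.29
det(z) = -0.00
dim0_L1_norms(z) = [1.65, 0.31, 0.93]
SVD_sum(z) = [[-0.82, -0.08, 0.38], [0.67, 0.07, -0.31], [0.22, 0.02, -0.10]] + [[-0.11, -0.13, -0.27], [-0.12, -0.14, -0.29], [-0.05, -0.06, -0.12]] + [[0.0,-0.00,0.00], [0.00,-0.0,0.0], [-0.0,0.00,-0.0]]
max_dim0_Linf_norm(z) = 0.93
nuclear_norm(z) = 1.69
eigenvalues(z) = [-0.72, -0.5, -0.01]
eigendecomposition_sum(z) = [[-1.4, -0.47, -0.26], [1.74, 0.58, 0.32], [0.59, 0.2, 0.11]] + [[0.47, 0.26, 0.37], [-1.19, -0.65, -0.93], [-0.42, -0.23, -0.32]] + [[0.0, 0.00, -0.00], [-0.00, -0.00, 0.01], [0.00, 0.00, -0.0]]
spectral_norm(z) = 1.20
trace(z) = -1.22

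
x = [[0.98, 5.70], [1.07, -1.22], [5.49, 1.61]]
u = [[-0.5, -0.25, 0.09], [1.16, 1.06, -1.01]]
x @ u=[[6.12, 5.80, -5.67],[-1.95, -1.56, 1.33],[-0.88, 0.33, -1.13]]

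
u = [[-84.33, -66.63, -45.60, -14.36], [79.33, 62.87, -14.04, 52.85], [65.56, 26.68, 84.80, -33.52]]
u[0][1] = -66.63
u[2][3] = -33.52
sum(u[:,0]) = 60.56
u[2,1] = 26.68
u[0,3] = -14.36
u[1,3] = 52.85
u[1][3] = 52.85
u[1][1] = 62.87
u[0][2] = -45.6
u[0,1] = -66.63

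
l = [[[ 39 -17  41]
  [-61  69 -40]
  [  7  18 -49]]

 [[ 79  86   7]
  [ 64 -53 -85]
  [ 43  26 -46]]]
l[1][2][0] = 43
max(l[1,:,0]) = 79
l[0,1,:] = [-61, 69, -40]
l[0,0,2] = 41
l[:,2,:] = [[7, 18, -49], [43, 26, -46]]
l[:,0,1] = [-17, 86]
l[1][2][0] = 43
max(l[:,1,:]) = 69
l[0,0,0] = 39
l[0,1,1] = 69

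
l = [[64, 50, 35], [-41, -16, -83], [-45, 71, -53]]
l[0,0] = 64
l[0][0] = 64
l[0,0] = 64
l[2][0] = -45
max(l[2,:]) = 71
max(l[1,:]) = -16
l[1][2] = -83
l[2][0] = -45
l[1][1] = -16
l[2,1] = 71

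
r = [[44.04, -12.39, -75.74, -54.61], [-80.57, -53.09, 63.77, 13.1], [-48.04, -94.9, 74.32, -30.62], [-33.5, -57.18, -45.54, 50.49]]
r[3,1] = -57.18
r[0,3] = -54.61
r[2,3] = -30.62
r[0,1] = -12.39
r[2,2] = 74.32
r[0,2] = -75.74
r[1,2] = 63.77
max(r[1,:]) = 63.77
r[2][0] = -48.04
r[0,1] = -12.39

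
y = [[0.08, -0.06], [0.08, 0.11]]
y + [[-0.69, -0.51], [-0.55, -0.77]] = [[-0.61, -0.57],[-0.47, -0.66]]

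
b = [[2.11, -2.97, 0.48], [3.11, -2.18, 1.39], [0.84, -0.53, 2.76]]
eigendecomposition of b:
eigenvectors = [[(-0.7+0j), -0.70-0.00j, -0.16+0.00j], [(-0.47+0.51j), (-0.47-0.51j), (0.18+0j)], [(0.03+0.12j), (0.03-0.12j), (0.97+0j)]]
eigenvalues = [(0.08+2.08j), (0.08-2.08j), (2.52+0j)]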